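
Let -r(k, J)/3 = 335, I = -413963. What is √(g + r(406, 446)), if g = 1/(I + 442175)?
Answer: I*√199974125127/14106 ≈ 31.702*I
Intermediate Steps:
g = 1/28212 (g = 1/(-413963 + 442175) = 1/28212 ≈ 3.5446e-5)
r(k, J) = -1005 (r(k, J) = -3*335 = -1005)
√(g + r(406, 446)) = √(1/28212 - 1005) = √(-28353059/28212) = I*√199974125127/14106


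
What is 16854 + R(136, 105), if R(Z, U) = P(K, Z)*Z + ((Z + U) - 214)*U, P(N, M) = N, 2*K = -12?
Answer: 18873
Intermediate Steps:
K = -6 (K = (1/2)*(-12) = -6)
R(Z, U) = -6*Z + U*(-214 + U + Z) (R(Z, U) = -6*Z + ((Z + U) - 214)*U = -6*Z + ((U + Z) - 214)*U = -6*Z + (-214 + U + Z)*U = -6*Z + U*(-214 + U + Z))
16854 + R(136, 105) = 16854 + (105**2 - 214*105 - 6*136 + 105*136) = 16854 + (11025 - 22470 - 816 + 14280) = 16854 + 2019 = 18873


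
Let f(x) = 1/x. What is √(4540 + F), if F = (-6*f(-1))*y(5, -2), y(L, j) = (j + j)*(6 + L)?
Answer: 2*√1069 ≈ 65.391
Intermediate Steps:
f(x) = 1/x
y(L, j) = 2*j*(6 + L) (y(L, j) = (2*j)*(6 + L) = 2*j*(6 + L))
F = -264 (F = (-6/(-1))*(2*(-2)*(6 + 5)) = (-6*(-1))*(2*(-2)*11) = 6*(-44) = -264)
√(4540 + F) = √(4540 - 264) = √4276 = 2*√1069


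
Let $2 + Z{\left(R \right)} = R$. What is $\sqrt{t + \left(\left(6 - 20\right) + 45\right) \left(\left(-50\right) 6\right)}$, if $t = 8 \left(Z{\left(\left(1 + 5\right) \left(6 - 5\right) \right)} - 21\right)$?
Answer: $2 i \sqrt{2359} \approx 97.139 i$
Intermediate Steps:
$Z{\left(R \right)} = -2 + R$
$t = -136$ ($t = 8 \left(\left(-2 + \left(1 + 5\right) \left(6 - 5\right)\right) - 21\right) = 8 \left(\left(-2 + 6 \cdot 1\right) - 21\right) = 8 \left(\left(-2 + 6\right) - 21\right) = 8 \left(4 - 21\right) = 8 \left(-17\right) = -136$)
$\sqrt{t + \left(\left(6 - 20\right) + 45\right) \left(\left(-50\right) 6\right)} = \sqrt{-136 + \left(\left(6 - 20\right) + 45\right) \left(\left(-50\right) 6\right)} = \sqrt{-136 + \left(\left(6 - 20\right) + 45\right) \left(-300\right)} = \sqrt{-136 + \left(-14 + 45\right) \left(-300\right)} = \sqrt{-136 + 31 \left(-300\right)} = \sqrt{-136 - 9300} = \sqrt{-9436} = 2 i \sqrt{2359}$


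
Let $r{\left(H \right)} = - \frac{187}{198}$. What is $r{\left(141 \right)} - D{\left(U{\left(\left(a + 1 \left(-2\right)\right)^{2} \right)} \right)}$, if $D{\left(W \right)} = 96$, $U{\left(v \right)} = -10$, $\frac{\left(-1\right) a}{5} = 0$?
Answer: $- \frac{1745}{18} \approx -96.944$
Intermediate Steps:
$a = 0$ ($a = \left(-5\right) 0 = 0$)
$r{\left(H \right)} = - \frac{17}{18}$ ($r{\left(H \right)} = \left(-187\right) \frac{1}{198} = - \frac{17}{18}$)
$r{\left(141 \right)} - D{\left(U{\left(\left(a + 1 \left(-2\right)\right)^{2} \right)} \right)} = - \frac{17}{18} - 96 = - \frac{1745}{18}$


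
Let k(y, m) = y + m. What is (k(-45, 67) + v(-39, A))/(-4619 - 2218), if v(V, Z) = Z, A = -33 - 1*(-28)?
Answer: -17/6837 ≈ -0.0024865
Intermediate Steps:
A = -5 (A = -33 + 28 = -5)
k(y, m) = m + y
(k(-45, 67) + v(-39, A))/(-4619 - 2218) = ((67 - 45) - 5)/(-4619 - 2218) = (22 - 5)/(-6837) = 17*(-1/6837) = -17/6837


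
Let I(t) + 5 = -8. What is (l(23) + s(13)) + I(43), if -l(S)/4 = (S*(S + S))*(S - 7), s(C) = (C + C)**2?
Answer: -67049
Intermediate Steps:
I(t) = -13 (I(t) = -5 - 8 = -13)
s(C) = 4*C**2 (s(C) = (2*C)**2 = 4*C**2)
l(S) = -8*S**2*(-7 + S) (l(S) = -4*S*(S + S)*(S - 7) = -4*S*(2*S)*(-7 + S) = -4*2*S**2*(-7 + S) = -8*S**2*(-7 + S))
(l(23) + s(13)) + I(43) = (8*23**2*(7 - 1*23) + 4*13**2) - 13 = (8*529*(7 - 23) + 4*169) - 13 = (8*529*(-16) + 676) - 13 = (-67712 + 676) - 13 = -67036 - 13 = -67049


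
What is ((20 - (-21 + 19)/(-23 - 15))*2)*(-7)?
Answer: -5306/19 ≈ -279.26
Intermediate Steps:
((20 - (-21 + 19)/(-23 - 15))*2)*(-7) = ((20 - (-2)/(-38))*2)*(-7) = ((20 - (-2)*(-1)/38)*2)*(-7) = ((20 - 1*1/19)*2)*(-7) = ((20 - 1/19)*2)*(-7) = ((379/19)*2)*(-7) = (758/19)*(-7) = -5306/19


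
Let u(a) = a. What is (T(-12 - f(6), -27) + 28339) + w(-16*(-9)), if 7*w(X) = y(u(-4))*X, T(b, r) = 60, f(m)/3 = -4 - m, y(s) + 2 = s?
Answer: 197929/7 ≈ 28276.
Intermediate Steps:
y(s) = -2 + s
f(m) = -12 - 3*m (f(m) = 3*(-4 - m) = -12 - 3*m)
w(X) = -6*X/7 (w(X) = ((-2 - 4)*X)/7 = (-6*X)/7 = -6*X/7)
(T(-12 - f(6), -27) + 28339) + w(-16*(-9)) = (60 + 28339) - (-96)*(-9)/7 = 28399 - 6/7*144 = 28399 - 864/7 = 197929/7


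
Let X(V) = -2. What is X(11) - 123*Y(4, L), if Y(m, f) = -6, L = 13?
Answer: 736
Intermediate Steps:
X(11) - 123*Y(4, L) = -2 - 123*(-6) = -2 + 738 = 736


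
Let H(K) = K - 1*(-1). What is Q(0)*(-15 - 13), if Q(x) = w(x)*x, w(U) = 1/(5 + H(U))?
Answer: 0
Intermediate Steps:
H(K) = 1 + K (H(K) = K + 1 = 1 + K)
w(U) = 1/(6 + U) (w(U) = 1/(5 + (1 + U)) = 1/(6 + U))
Q(x) = x/(6 + x)
Q(0)*(-15 - 13) = (0/(6 + 0))*(-15 - 13) = (0/6)*(-28) = (0*(⅙))*(-28) = 0*(-28) = 0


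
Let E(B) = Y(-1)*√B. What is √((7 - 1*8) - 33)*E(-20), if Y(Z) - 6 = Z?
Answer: -10*√170 ≈ -130.38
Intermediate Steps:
Y(Z) = 6 + Z
E(B) = 5*√B (E(B) = (6 - 1)*√B = 5*√B)
√((7 - 1*8) - 33)*E(-20) = √((7 - 1*8) - 33)*(5*√(-20)) = √((7 - 8) - 33)*(5*(2*I*√5)) = √(-1 - 33)*(10*I*√5) = √(-34)*(10*I*√5) = (I*√34)*(10*I*√5) = -10*√170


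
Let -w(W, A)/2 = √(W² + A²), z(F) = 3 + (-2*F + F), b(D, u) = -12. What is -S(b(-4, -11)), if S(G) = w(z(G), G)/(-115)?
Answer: -6*√41/115 ≈ -0.33408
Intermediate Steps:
z(F) = 3 - F
w(W, A) = -2*√(A² + W²) (w(W, A) = -2*√(W² + A²) = -2*√(A² + W²))
S(G) = 2*√(G² + (3 - G)²)/115 (S(G) = -2*√(G² + (3 - G)²)/(-115) = -2*√(G² + (3 - G)²)*(-1/115) = 2*√(G² + (3 - G)²)/115)
-S(b(-4, -11)) = -2*√((-12)² + (-3 - 12)²)/115 = -2*√(144 + (-15)²)/115 = -2*√(144 + 225)/115 = -2*√369/115 = -2*3*√41/115 = -6*√41/115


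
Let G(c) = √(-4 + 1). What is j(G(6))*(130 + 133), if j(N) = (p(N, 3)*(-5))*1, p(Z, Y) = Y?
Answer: -3945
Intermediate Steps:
G(c) = I*√3 (G(c) = √(-3) = I*√3)
j(N) = -15 (j(N) = (3*(-5))*1 = -15*1 = -15)
j(G(6))*(130 + 133) = -15*(130 + 133) = -15*263 = -3945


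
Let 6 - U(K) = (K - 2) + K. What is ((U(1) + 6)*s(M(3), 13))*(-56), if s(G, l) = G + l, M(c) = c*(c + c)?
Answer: -20832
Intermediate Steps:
U(K) = 8 - 2*K (U(K) = 6 - ((K - 2) + K) = 6 - ((-2 + K) + K) = 6 - (-2 + 2*K) = 6 + (2 - 2*K) = 8 - 2*K)
M(c) = 2*c² (M(c) = c*(2*c) = 2*c²)
((U(1) + 6)*s(M(3), 13))*(-56) = (((8 - 2*1) + 6)*(2*3² + 13))*(-56) = (((8 - 2) + 6)*(2*9 + 13))*(-56) = ((6 + 6)*(18 + 13))*(-56) = (12*31)*(-56) = 372*(-56) = -20832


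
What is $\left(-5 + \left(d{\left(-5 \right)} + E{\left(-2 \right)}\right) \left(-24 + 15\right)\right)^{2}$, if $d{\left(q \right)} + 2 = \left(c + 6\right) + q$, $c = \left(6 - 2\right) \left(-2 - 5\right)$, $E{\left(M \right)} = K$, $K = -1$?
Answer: $70225$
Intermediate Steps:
$E{\left(M \right)} = -1$
$c = -28$ ($c = 4 \left(-7\right) = -28$)
$d{\left(q \right)} = -24 + q$ ($d{\left(q \right)} = -2 + \left(\left(-28 + 6\right) + q\right) = -2 + \left(-22 + q\right) = -24 + q$)
$\left(-5 + \left(d{\left(-5 \right)} + E{\left(-2 \right)}\right) \left(-24 + 15\right)\right)^{2} = \left(-5 + \left(\left(-24 - 5\right) - 1\right) \left(-24 + 15\right)\right)^{2} = \left(-5 + \left(-29 - 1\right) \left(-9\right)\right)^{2} = \left(-5 - -270\right)^{2} = \left(-5 + 270\right)^{2} = 265^{2} = 70225$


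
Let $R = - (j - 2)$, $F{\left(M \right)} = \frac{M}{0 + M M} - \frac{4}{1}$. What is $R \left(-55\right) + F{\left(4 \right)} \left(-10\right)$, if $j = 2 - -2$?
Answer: $\frac{295}{2} \approx 147.5$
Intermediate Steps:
$F{\left(M \right)} = -4 + \frac{1}{M}$ ($F{\left(M \right)} = \frac{M}{0 + M^{2}} - 4 = \frac{M}{M^{2}} - 4 = \frac{1}{M} - 4 = -4 + \frac{1}{M}$)
$j = 4$ ($j = 2 + 2 = 4$)
$R = -2$ ($R = - (4 - 2) = \left(-1\right) 2 = -2$)
$R \left(-55\right) + F{\left(4 \right)} \left(-10\right) = \left(-2\right) \left(-55\right) + \left(-4 + \frac{1}{4}\right) \left(-10\right) = 110 + \left(-4 + \frac{1}{4}\right) \left(-10\right) = 110 - - \frac{75}{2} = 110 + \frac{75}{2} = \frac{295}{2}$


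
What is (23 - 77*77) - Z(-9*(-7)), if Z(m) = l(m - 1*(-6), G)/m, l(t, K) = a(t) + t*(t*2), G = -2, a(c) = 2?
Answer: -381602/63 ≈ -6057.2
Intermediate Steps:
l(t, K) = 2 + 2*t**2 (l(t, K) = 2 + t*(t*2) = 2 + t*(2*t) = 2 + 2*t**2)
Z(m) = (2 + 2*(6 + m)**2)/m (Z(m) = (2 + 2*(m - 1*(-6))**2)/m = (2 + 2*(m + 6)**2)/m = (2 + 2*(6 + m)**2)/m)
(23 - 77*77) - Z(-9*(-7)) = (23 - 77*77) - 2*(1 + (6 - 9*(-7))**2)/((-9*(-7))) = (23 - 5929) - 2*(1 + (6 + 63)**2)/63 = -5906 - 2*(1 + 69**2)/63 = -5906 - 2*(1 + 4761)/63 = -5906 - 2*4762/63 = -5906 - 1*9524/63 = -5906 - 9524/63 = -381602/63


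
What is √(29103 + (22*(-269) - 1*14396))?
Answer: √8789 ≈ 93.750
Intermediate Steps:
√(29103 + (22*(-269) - 1*14396)) = √(29103 + (-5918 - 14396)) = √(29103 - 20314) = √8789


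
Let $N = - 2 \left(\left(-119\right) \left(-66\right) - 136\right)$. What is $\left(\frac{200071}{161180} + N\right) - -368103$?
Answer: $\frac{56843067131}{161180} \approx 3.5267 \cdot 10^{5}$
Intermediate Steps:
$N = -15436$ ($N = - 2 \left(7854 - 136\right) = \left(-2\right) 7718 = -15436$)
$\left(\frac{200071}{161180} + N\right) - -368103 = \left(\frac{200071}{161180} - 15436\right) - -368103 = \left(200071 \cdot \frac{1}{161180} - 15436\right) + 368103 = \left(\frac{200071}{161180} - 15436\right) + 368103 = - \frac{2487774409}{161180} + 368103 = \frac{56843067131}{161180}$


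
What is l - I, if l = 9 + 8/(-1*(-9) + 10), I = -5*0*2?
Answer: 179/19 ≈ 9.4211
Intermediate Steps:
I = 0 (I = 0*2 = 0)
l = 179/19 (l = 9 + 8/(9 + 10) = 9 + 8/19 = 179/19 ≈ 9.4211)
l - I = 179/19 - 1*0 = 179/19 + 0 = 179/19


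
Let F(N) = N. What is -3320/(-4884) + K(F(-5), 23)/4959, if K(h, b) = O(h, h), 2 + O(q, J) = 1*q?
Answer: 1369141/2018313 ≈ 0.67836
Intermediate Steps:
O(q, J) = -2 + q (O(q, J) = -2 + 1*q = -2 + q)
K(h, b) = -2 + h
-3320/(-4884) + K(F(-5), 23)/4959 = -3320/(-4884) + (-2 - 5)/4959 = -3320*(-1/4884) - 7*1/4959 = 830/1221 - 7/4959 = 1369141/2018313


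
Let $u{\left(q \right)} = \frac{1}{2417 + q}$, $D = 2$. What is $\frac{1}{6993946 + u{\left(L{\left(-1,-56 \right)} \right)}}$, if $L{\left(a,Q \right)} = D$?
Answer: $\frac{2419}{16918355375} \approx 1.4298 \cdot 10^{-7}$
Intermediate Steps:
$L{\left(a,Q \right)} = 2$
$\frac{1}{6993946 + u{\left(L{\left(-1,-56 \right)} \right)}} = \frac{1}{6993946 + \frac{1}{2417 + 2}} = \frac{1}{6993946 + \frac{1}{2419}} = \frac{1}{\frac{16918355375}{2419}} = \frac{2419}{16918355375}$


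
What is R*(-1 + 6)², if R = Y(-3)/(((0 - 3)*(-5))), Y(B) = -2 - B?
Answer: 5/3 ≈ 1.6667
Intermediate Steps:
R = 1/15 (R = (-2 - 1*(-3))/(((0 - 3)*(-5))) = (-2 + 3)/((-3*(-5))) = 1/15 ≈ 0.066667)
R*(-1 + 6)² = (-1 + 6)²/15 = (1/15)*5² = (1/15)*25 = 5/3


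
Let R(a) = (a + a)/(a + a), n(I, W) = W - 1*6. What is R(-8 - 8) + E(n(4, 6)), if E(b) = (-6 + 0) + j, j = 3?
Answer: -2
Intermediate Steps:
n(I, W) = -6 + W (n(I, W) = W - 6 = -6 + W)
R(a) = 1 (R(a) = (2*a)/((2*a)) = (2*a)*(1/(2*a)) = 1)
E(b) = -3 (E(b) = (-6 + 0) + 3 = -6 + 3 = -3)
R(-8 - 8) + E(n(4, 6)) = 1 - 3 = -2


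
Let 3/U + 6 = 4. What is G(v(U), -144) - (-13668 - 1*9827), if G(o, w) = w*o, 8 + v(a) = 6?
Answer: 23783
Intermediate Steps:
U = -3/2 (U = 3/(-6 + 4) = 3/(-2) = 3*(-½) = -3/2 ≈ -1.5000)
v(a) = -2 (v(a) = -8 + 6 = -2)
G(o, w) = o*w
G(v(U), -144) - (-13668 - 1*9827) = -2*(-144) - (-13668 - 1*9827) = 288 - (-13668 - 9827) = 288 - 1*(-23495) = 288 + 23495 = 23783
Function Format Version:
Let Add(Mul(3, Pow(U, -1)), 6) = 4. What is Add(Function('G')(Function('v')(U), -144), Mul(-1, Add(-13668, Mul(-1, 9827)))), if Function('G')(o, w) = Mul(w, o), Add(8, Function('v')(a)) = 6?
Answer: 23783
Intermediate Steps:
U = Rational(-3, 2) (U = Mul(3, Pow(Add(-6, 4), -1)) = Mul(3, Pow(-2, -1)) = Mul(3, Rational(-1, 2)) = Rational(-3, 2) ≈ -1.5000)
Function('v')(a) = -2 (Function('v')(a) = Add(-8, 6) = -2)
Function('G')(o, w) = Mul(o, w)
Add(Function('G')(Function('v')(U), -144), Mul(-1, Add(-13668, Mul(-1, 9827)))) = Add(Mul(-2, -144), Mul(-1, Add(-13668, Mul(-1, 9827)))) = Add(288, Mul(-1, Add(-13668, -9827))) = Add(288, Mul(-1, -23495)) = Add(288, 23495) = 23783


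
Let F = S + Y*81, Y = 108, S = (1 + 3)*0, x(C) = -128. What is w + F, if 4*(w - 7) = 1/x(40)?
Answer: 4482559/512 ≈ 8755.0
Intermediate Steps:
S = 0 (S = 4*0 = 0)
w = 3583/512 (w = 7 + (¼)/(-128) = 7 + (¼)*(-1/128) = 7 - 1/512 = 3583/512 ≈ 6.9980)
F = 8748 (F = 0 + 108*81 = 0 + 8748 = 8748)
w + F = 3583/512 + 8748 = 4482559/512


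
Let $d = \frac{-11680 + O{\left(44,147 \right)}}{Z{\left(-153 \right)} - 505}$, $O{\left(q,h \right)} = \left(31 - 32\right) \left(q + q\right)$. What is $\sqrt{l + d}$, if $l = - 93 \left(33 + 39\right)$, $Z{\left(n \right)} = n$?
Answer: $\frac{10 i \sqrt{7228459}}{329} \approx 81.72 i$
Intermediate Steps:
$O{\left(q,h \right)} = - 2 q$
$d = \frac{5884}{329}$ ($d = \frac{-11680 - 88}{-153 - 505} = \frac{-11680 - 88}{-658} = \left(-11768\right) \left(- \frac{1}{658}\right) = \frac{5884}{329} \approx 17.884$)
$l = -6696$ ($l = \left(-93\right) 72 = -6696$)
$\sqrt{l + d} = \sqrt{-6696 + \frac{5884}{329}} = \sqrt{- \frac{2197100}{329}} = \frac{10 i \sqrt{7228459}}{329}$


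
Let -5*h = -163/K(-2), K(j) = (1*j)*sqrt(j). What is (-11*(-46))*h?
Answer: 41239*I*sqrt(2)/10 ≈ 5832.1*I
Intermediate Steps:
K(j) = j**(3/2) (K(j) = j*sqrt(j) = j**(3/2))
h = 163*I*sqrt(2)/20 (h = -(-163)/(5*((-2)**(3/2))) = -(-163)/(5*((-2*I*sqrt(2)))) = -(-163)*I*sqrt(2)/4/5 = -(-163)*I*sqrt(2)/20 = 163*I*sqrt(2)/20 ≈ 11.526*I)
(-11*(-46))*h = (-11*(-46))*(163*I*sqrt(2)/20) = 506*(163*I*sqrt(2)/20) = 41239*I*sqrt(2)/10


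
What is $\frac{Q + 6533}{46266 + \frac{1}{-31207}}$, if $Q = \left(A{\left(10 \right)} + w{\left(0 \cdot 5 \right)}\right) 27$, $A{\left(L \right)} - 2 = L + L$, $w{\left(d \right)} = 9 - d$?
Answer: $\frac{229995590}{1443823061} \approx 0.1593$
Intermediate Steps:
$A{\left(L \right)} = 2 + 2 L$ ($A{\left(L \right)} = 2 + \left(L + L\right) = 2 + 2 L$)
$Q = 837$ ($Q = \left(\left(2 + 2 \cdot 10\right) + \left(9 - 0 \cdot 5\right)\right) 27 = \left(\left(2 + 20\right) + \left(9 - 0\right)\right) 27 = \left(22 + \left(9 + 0\right)\right) 27 = \left(22 + 9\right) 27 = 31 \cdot 27 = 837$)
$\frac{Q + 6533}{46266 + \frac{1}{-31207}} = \frac{837 + 6533}{46266 + \frac{1}{-31207}} = \frac{7370}{46266 - \frac{1}{31207}} = \frac{7370}{\frac{1443823061}{31207}} = 7370 \cdot \frac{31207}{1443823061} = \frac{229995590}{1443823061}$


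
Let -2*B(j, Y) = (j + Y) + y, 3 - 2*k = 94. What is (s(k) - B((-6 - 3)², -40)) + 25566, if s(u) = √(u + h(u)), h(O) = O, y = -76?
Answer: 51097/2 + I*√91 ≈ 25549.0 + 9.5394*I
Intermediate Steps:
k = -91/2 (k = 3/2 - ½*94 = 3/2 - 47 = -91/2 ≈ -45.500)
B(j, Y) = 38 - Y/2 - j/2 (B(j, Y) = -((j + Y) - 76)/2 = -((Y + j) - 76)/2 = -(-76 + Y + j)/2 = 38 - Y/2 - j/2)
s(u) = √2*√u (s(u) = √(u + u) = √(2*u) = √2*√u)
(s(k) - B((-6 - 3)², -40)) + 25566 = (√2*√(-91/2) - (38 - ½*(-40) - (-6 - 3)²/2)) + 25566 = (√2*(I*√182/2) - (38 + 20 - ½*(-9)²)) + 25566 = (I*√91 - (38 + 20 - ½*81)) + 25566 = (I*√91 - (38 + 20 - 81/2)) + 25566 = (I*√91 - 1*35/2) + 25566 = (I*√91 - 35/2) + 25566 = (-35/2 + I*√91) + 25566 = 51097/2 + I*√91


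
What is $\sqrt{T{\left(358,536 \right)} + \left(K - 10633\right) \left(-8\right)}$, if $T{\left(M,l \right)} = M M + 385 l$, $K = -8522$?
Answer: $6 \sqrt{13549} \approx 698.4$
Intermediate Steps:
$T{\left(M,l \right)} = M^{2} + 385 l$
$\sqrt{T{\left(358,536 \right)} + \left(K - 10633\right) \left(-8\right)} = \sqrt{\left(358^{2} + 385 \cdot 536\right) + \left(-8522 - 10633\right) \left(-8\right)} = \sqrt{\left(128164 + 206360\right) - -153240} = \sqrt{334524 + 153240} = \sqrt{487764} = 6 \sqrt{13549}$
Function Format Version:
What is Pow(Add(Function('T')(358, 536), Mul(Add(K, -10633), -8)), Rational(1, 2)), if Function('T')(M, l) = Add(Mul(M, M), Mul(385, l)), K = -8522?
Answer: Mul(6, Pow(13549, Rational(1, 2))) ≈ 698.40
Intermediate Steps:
Function('T')(M, l) = Add(Pow(M, 2), Mul(385, l))
Pow(Add(Function('T')(358, 536), Mul(Add(K, -10633), -8)), Rational(1, 2)) = Pow(Add(Add(Pow(358, 2), Mul(385, 536)), Mul(Add(-8522, -10633), -8)), Rational(1, 2)) = Pow(Add(Add(128164, 206360), Mul(-19155, -8)), Rational(1, 2)) = Pow(Add(334524, 153240), Rational(1, 2)) = Pow(487764, Rational(1, 2)) = Mul(6, Pow(13549, Rational(1, 2)))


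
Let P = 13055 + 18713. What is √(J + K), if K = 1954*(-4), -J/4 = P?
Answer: 2*I*√33722 ≈ 367.27*I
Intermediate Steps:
P = 31768
J = -127072 (J = -4*31768 = -127072)
K = -7816
√(J + K) = √(-127072 - 7816) = √(-134888) = 2*I*√33722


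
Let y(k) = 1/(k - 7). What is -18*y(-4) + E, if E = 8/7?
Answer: 214/77 ≈ 2.7792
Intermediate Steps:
E = 8/7 (E = 8*(⅐) = 8/7 ≈ 1.1429)
y(k) = 1/(-7 + k)
-18*y(-4) + E = -18/(-7 - 4) + 8/7 = -18/(-11) + 8/7 = -18*(-1/11) + 8/7 = 18/11 + 8/7 = 214/77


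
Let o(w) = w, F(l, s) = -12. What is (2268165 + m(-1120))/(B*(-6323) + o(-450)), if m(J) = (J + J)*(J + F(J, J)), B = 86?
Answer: -4803845/544228 ≈ -8.8269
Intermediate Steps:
m(J) = 2*J*(-12 + J) (m(J) = (J + J)*(J - 12) = (2*J)*(-12 + J) = 2*J*(-12 + J))
(2268165 + m(-1120))/(B*(-6323) + o(-450)) = (2268165 + 2*(-1120)*(-12 - 1120))/(86*(-6323) - 450) = (2268165 + 2*(-1120)*(-1132))/(-543778 - 450) = (2268165 + 2535680)/(-544228) = 4803845*(-1/544228) = -4803845/544228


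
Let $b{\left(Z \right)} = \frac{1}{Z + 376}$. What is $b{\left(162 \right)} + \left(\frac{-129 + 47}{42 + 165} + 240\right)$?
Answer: $\frac{26683931}{111366} \approx 239.61$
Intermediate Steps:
$b{\left(Z \right)} = \frac{1}{376 + Z}$
$b{\left(162 \right)} + \left(\frac{-129 + 47}{42 + 165} + 240\right) = \frac{1}{376 + 162} + \left(\frac{-129 + 47}{42 + 165} + 240\right) = \frac{1}{538} + \left(- \frac{82}{207} + 240\right) = \frac{1}{538} + \frac{49598}{207} = \frac{26683931}{111366}$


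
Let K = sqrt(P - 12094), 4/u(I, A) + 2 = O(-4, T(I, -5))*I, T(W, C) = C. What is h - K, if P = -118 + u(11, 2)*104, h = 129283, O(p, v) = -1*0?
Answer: 129283 - 6*I*sqrt(345) ≈ 1.2928e+5 - 111.45*I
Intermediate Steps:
O(p, v) = 0
u(I, A) = -2 (u(I, A) = 4/(-2 + 0*I) = 4/(-2 + 0) = 4/(-2) = 4*(-1/2) = -2)
P = -326 (P = -118 - 2*104 = -118 - 208 = -326)
K = 6*I*sqrt(345) (K = sqrt(-326 - 12094) = sqrt(-12420) = 6*I*sqrt(345) ≈ 111.45*I)
h - K = 129283 - 6*I*sqrt(345)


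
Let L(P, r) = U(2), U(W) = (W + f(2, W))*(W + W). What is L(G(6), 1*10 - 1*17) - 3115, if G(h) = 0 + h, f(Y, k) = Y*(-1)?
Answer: -3115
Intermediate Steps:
f(Y, k) = -Y
G(h) = h
U(W) = 2*W*(-2 + W) (U(W) = (W - 1*2)*(W + W) = (W - 2)*(2*W) = (-2 + W)*(2*W) = 2*W*(-2 + W))
L(P, r) = 0 (L(P, r) = 2*2*(-2 + 2) = 2*2*0 = 0)
L(G(6), 1*10 - 1*17) - 3115 = 0 - 3115 = -3115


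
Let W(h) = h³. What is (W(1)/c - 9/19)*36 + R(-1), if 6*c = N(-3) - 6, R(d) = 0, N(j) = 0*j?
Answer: -1008/19 ≈ -53.053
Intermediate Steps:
N(j) = 0
c = -1 (c = (0 - 6)/6 = (⅙)*(-6) = -1)
(W(1)/c - 9/19)*36 + R(-1) = (1³/(-1) - 9/19)*36 + 0 = (1*(-1) - 9*1/19)*36 + 0 = (-1 - 9/19)*36 + 0 = -28/19*36 + 0 = -1008/19 + 0 = -1008/19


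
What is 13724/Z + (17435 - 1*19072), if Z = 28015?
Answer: -45846831/28015 ≈ -1636.5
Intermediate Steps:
13724/Z + (17435 - 1*19072) = 13724/28015 + (17435 - 1*19072) = 13724*(1/28015) + (17435 - 19072) = 13724/28015 - 1637 = -45846831/28015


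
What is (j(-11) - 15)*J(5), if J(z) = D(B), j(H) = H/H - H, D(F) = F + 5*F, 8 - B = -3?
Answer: -198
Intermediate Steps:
B = 11 (B = 8 - 1*(-3) = 8 + 3 = 11)
D(F) = 6*F
j(H) = 1 - H
J(z) = 66 (J(z) = 6*11 = 66)
(j(-11) - 15)*J(5) = ((1 - 1*(-11)) - 15)*66 = ((1 + 11) - 15)*66 = (12 - 15)*66 = -3*66 = -198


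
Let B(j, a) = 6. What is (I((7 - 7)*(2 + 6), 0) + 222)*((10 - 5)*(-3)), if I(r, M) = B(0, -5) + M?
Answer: -3420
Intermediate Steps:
I(r, M) = 6 + M
(I((7 - 7)*(2 + 6), 0) + 222)*((10 - 5)*(-3)) = ((6 + 0) + 222)*((10 - 5)*(-3)) = (6 + 222)*(5*(-3)) = 228*(-15) = -3420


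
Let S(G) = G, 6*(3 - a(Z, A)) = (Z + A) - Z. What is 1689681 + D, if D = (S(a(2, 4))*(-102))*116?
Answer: 1662073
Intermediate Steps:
a(Z, A) = 3 - A/6 (a(Z, A) = 3 - ((Z + A) - Z)/6 = 3 - ((A + Z) - Z)/6 = 3 - A/6)
D = -27608 (D = ((3 - 1/6*4)*(-102))*116 = ((3 - 2/3)*(-102))*116 = ((7/3)*(-102))*116 = -238*116 = -27608)
1689681 + D = 1689681 - 27608 = 1662073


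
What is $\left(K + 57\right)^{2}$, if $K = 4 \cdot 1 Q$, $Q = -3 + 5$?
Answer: $4225$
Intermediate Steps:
$Q = 2$
$K = 8$ ($K = 4 \cdot 1 \cdot 2 = 4 \cdot 2 = 8$)
$\left(K + 57\right)^{2} = \left(8 + 57\right)^{2} = 65^{2} = 4225$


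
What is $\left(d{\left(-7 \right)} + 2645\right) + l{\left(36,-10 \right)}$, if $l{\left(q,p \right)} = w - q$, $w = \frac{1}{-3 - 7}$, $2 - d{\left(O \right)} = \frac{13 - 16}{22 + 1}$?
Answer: $\frac{600537}{230} \approx 2611.0$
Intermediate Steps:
$d{\left(O \right)} = \frac{49}{23}$ ($d{\left(O \right)} = 2 - \frac{13 - 16}{22 + 1} = 2 - - \frac{3}{23} = 2 + \frac{3}{23} = \frac{49}{23}$)
$w = - \frac{1}{10}$ ($w = \frac{1}{-10} = - \frac{1}{10} \approx -0.1$)
$l{\left(q,p \right)} = - \frac{1}{10} - q$
$\left(d{\left(-7 \right)} + 2645\right) + l{\left(36,-10 \right)} = \left(\frac{49}{23} + 2645\right) - \frac{361}{10} = \frac{60884}{23} - \frac{361}{10} = \frac{600537}{230}$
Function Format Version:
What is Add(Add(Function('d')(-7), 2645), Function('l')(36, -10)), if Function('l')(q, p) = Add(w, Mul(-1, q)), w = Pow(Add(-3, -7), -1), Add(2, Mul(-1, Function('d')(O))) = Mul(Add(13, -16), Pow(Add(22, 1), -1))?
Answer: Rational(600537, 230) ≈ 2611.0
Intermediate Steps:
Function('d')(O) = Rational(49, 23) (Function('d')(O) = Add(2, Mul(-1, Mul(Add(13, -16), Pow(Add(22, 1), -1)))) = Add(2, Mul(-1, Mul(-3, Pow(23, -1)))) = Add(2, Mul(-1, Mul(-3, Rational(1, 23)))) = Add(2, Mul(-1, Rational(-3, 23))) = Add(2, Rational(3, 23)) = Rational(49, 23))
w = Rational(-1, 10) (w = Pow(-10, -1) = Rational(-1, 10) ≈ -0.10000)
Function('l')(q, p) = Add(Rational(-1, 10), Mul(-1, q))
Add(Add(Function('d')(-7), 2645), Function('l')(36, -10)) = Add(Add(Rational(49, 23), 2645), Add(Rational(-1, 10), Mul(-1, 36))) = Add(Rational(60884, 23), Add(Rational(-1, 10), -36)) = Add(Rational(60884, 23), Rational(-361, 10)) = Rational(600537, 230)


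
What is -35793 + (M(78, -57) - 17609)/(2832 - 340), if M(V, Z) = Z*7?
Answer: -22303541/623 ≈ -35800.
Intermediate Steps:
M(V, Z) = 7*Z
-35793 + (M(78, -57) - 17609)/(2832 - 340) = -35793 + (7*(-57) - 17609)/(2832 - 340) = -35793 + (-399 - 17609)/2492 = -35793 - 18008*1/2492 = -35793 - 4502/623 = -22303541/623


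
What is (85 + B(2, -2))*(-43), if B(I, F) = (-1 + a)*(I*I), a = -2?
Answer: -3139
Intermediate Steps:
B(I, F) = -3*I**2 (B(I, F) = (-1 - 2)*(I*I) = -3*I**2)
(85 + B(2, -2))*(-43) = (85 - 3*2**2)*(-43) = (85 - 3*4)*(-43) = (85 - 12)*(-43) = 73*(-43) = -3139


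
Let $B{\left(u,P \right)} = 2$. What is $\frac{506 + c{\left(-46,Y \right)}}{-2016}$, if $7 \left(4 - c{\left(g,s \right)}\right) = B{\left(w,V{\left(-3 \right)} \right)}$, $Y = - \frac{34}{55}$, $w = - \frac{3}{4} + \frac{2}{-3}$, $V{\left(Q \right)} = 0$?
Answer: $- \frac{223}{882} \approx -0.25283$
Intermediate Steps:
$w = - \frac{17}{12}$ ($w = \left(-3\right) \frac{1}{4} + 2 \left(- \frac{1}{3}\right) = - \frac{3}{4} - \frac{2}{3} = - \frac{17}{12} \approx -1.4167$)
$Y = - \frac{34}{55}$ ($Y = \left(-34\right) \frac{1}{55} = - \frac{34}{55} \approx -0.61818$)
$c{\left(g,s \right)} = \frac{26}{7}$ ($c{\left(g,s \right)} = 4 - \frac{2}{7} = \frac{26}{7}$)
$\frac{506 + c{\left(-46,Y \right)}}{-2016} = \frac{506 + \frac{26}{7}}{-2016} = \frac{3568}{7} \left(- \frac{1}{2016}\right) = - \frac{223}{882}$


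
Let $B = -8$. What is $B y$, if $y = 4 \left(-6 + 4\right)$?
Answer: $64$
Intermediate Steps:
$y = -8$ ($y = 4 \left(-2\right) = -8$)
$B y = \left(-8\right) \left(-8\right) = 64$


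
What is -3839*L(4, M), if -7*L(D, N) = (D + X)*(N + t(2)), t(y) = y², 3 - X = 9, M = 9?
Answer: -99814/7 ≈ -14259.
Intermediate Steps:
X = -6 (X = 3 - 1*9 = 3 - 9 = -6)
L(D, N) = -(-6 + D)*(4 + N)/7 (L(D, N) = -(D - 6)*(N + 2²)/7 = -(-6 + D)*(N + 4)/7 = -(-6 + D)*(4 + N)/7)
-3839*L(4, M) = -3839*(24/7 - 4/7*4 + (6/7)*9 - ⅐*4*9) = -3839*(24/7 - 16/7 + 54/7 - 36/7) = -3839*26/7 = -99814/7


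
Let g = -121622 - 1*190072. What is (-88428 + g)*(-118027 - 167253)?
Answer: 114146804160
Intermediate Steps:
g = -311694 (g = -121622 - 190072 = -311694)
(-88428 + g)*(-118027 - 167253) = (-88428 - 311694)*(-118027 - 167253) = -400122*(-285280) = 114146804160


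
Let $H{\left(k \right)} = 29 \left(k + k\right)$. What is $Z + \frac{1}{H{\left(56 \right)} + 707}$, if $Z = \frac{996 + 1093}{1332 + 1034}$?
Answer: $\frac{1180623}{1336790} \approx 0.88318$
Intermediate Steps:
$H{\left(k \right)} = 58 k$ ($H{\left(k \right)} = 29 \cdot 2 k = 58 k$)
$Z = \frac{2089}{2366} \approx 0.88293$
$Z + \frac{1}{H{\left(56 \right)} + 707} = \frac{2089}{2366} + \frac{1}{58 \cdot 56 + 707} = \frac{2089}{2366} + \frac{1}{3248 + 707} = \frac{2089}{2366} + \frac{1}{3955} = \frac{1180623}{1336790}$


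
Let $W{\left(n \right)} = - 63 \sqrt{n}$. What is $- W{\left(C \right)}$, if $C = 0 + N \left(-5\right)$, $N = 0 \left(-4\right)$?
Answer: $0$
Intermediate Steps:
$N = 0$
$C = 0$ ($C = 0 + 0 \left(-5\right) = 0 + 0 = 0$)
$- W{\left(C \right)} = - \left(-63\right) \sqrt{0} = - \left(-63\right) 0 = \left(-1\right) 0 = 0$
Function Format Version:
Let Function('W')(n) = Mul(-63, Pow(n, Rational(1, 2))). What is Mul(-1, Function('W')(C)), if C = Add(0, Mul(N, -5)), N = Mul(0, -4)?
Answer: 0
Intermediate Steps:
N = 0
C = 0 (C = Add(0, Mul(0, -5)) = Add(0, 0) = 0)
Mul(-1, Function('W')(C)) = Mul(-1, Mul(-63, Pow(0, Rational(1, 2)))) = Mul(-1, Mul(-63, 0)) = Mul(-1, 0) = 0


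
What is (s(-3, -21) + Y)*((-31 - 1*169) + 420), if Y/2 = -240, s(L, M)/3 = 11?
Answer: -98340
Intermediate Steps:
s(L, M) = 33 (s(L, M) = 3*11 = 33)
Y = -480 (Y = 2*(-240) = -480)
(s(-3, -21) + Y)*((-31 - 1*169) + 420) = (33 - 480)*((-31 - 1*169) + 420) = -447*((-31 - 169) + 420) = -447*(-200 + 420) = -447*220 = -98340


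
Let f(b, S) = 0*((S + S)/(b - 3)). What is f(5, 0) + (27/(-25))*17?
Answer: -459/25 ≈ -18.360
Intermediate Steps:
f(b, S) = 0 (f(b, S) = 0*((2*S)/(-3 + b)) = 0*(2*S/(-3 + b)) = 0)
f(5, 0) + (27/(-25))*17 = 0 + (27/(-25))*17 = 0 + (27*(-1/25))*17 = 0 - 27/25*17 = 0 - 459/25 = -459/25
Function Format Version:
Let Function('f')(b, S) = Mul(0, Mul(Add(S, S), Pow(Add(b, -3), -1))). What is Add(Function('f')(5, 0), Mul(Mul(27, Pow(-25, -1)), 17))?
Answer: Rational(-459, 25) ≈ -18.360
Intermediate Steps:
Function('f')(b, S) = 0 (Function('f')(b, S) = Mul(0, Mul(Mul(2, S), Pow(Add(-3, b), -1))) = Mul(0, Mul(2, S, Pow(Add(-3, b), -1))) = 0)
Add(Function('f')(5, 0), Mul(Mul(27, Pow(-25, -1)), 17)) = Add(0, Mul(Mul(27, Pow(-25, -1)), 17)) = Add(0, Mul(Mul(27, Rational(-1, 25)), 17)) = Add(0, Mul(Rational(-27, 25), 17)) = Add(0, Rational(-459, 25)) = Rational(-459, 25)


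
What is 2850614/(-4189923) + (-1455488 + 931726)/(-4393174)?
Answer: -5164360429255/9203530392801 ≈ -0.56113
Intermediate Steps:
2850614/(-4189923) + (-1455488 + 931726)/(-4393174) = 2850614*(-1/4189923) - 523762*(-1/4393174) = -2850614/4189923 + 261881/2196587 = -5164360429255/9203530392801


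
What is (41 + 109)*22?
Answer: 3300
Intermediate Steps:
(41 + 109)*22 = 150*22 = 3300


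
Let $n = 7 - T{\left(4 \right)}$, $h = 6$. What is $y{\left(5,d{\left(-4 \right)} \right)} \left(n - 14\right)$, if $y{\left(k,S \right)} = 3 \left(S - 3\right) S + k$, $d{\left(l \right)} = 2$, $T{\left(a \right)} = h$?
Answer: $13$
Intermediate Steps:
$T{\left(a \right)} = 6$
$n = 1$ ($n = 7 - 6 = 1$)
$y{\left(k,S \right)} = k + S \left(-9 + 3 S\right)$ ($y{\left(k,S \right)} = 3 \left(-3 + S\right) S + k = \left(-9 + 3 S\right) S + k = S \left(-9 + 3 S\right) + k = k + S \left(-9 + 3 S\right)$)
$y{\left(5,d{\left(-4 \right)} \right)} \left(n - 14\right) = \left(5 - 18 + 3 \cdot 2^{2}\right) \left(1 - 14\right) = \left(5 - 18 + 3 \cdot 4\right) \left(-13\right) = \left(5 - 18 + 12\right) \left(-13\right) = \left(-1\right) \left(-13\right) = 13$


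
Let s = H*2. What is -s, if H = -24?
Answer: 48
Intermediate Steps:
s = -48 (s = -24*2 = -48)
-s = -1*(-48) = 48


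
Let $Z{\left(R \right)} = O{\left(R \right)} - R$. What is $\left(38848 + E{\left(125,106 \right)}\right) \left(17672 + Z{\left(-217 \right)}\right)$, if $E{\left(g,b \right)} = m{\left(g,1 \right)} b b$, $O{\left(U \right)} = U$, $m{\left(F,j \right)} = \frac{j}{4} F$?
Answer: $6891602856$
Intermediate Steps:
$m{\left(F,j \right)} = \frac{F j}{4}$ ($m{\left(F,j \right)} = \frac{j}{4} F = \frac{F j}{4}$)
$E{\left(g,b \right)} = \frac{g b^{2}}{4}$ ($E{\left(g,b \right)} = \frac{1}{4} g 1 b b = \frac{g}{4} b b = \frac{b g}{4} b = \frac{g b^{2}}{4}$)
$Z{\left(R \right)} = 0$ ($Z{\left(R \right)} = R - R = 0$)
$\left(38848 + E{\left(125,106 \right)}\right) \left(17672 + Z{\left(-217 \right)}\right) = \left(38848 + \frac{1}{4} \cdot 125 \cdot 106^{2}\right) \left(17672 + 0\right) = \left(38848 + \frac{1}{4} \cdot 125 \cdot 11236\right) 17672 = \left(38848 + 351125\right) 17672 = 389973 \cdot 17672 = 6891602856$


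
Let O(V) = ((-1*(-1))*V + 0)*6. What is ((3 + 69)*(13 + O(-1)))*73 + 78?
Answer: 36870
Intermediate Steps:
O(V) = 6*V (O(V) = (1*V + 0)*6 = (V + 0)*6 = V*6 = 6*V)
((3 + 69)*(13 + O(-1)))*73 + 78 = ((3 + 69)*(13 + 6*(-1)))*73 + 78 = (72*(13 - 6))*73 + 78 = (72*7)*73 + 78 = 504*73 + 78 = 36792 + 78 = 36870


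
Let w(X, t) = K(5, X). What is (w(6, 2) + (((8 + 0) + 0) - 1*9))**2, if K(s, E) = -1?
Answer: 4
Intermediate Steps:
w(X, t) = -1
(w(6, 2) + (((8 + 0) + 0) - 1*9))**2 = (-1 + (((8 + 0) + 0) - 1*9))**2 = (-1 + ((8 + 0) - 9))**2 = (-1 + (8 - 9))**2 = (-1 - 1)**2 = (-2)**2 = 4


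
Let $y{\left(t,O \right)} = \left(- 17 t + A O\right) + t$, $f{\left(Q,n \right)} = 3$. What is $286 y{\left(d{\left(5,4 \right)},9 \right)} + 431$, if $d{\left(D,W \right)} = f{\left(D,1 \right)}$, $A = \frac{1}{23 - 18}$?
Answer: $- \frac{63911}{5} \approx -12782.0$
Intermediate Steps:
$A = \frac{1}{5} \approx 0.2$
$d{\left(D,W \right)} = 3$
$y{\left(t,O \right)} = - 16 t + \frac{O}{5}$ ($y{\left(t,O \right)} = \left(- 17 t + \frac{O}{5}\right) + t = - 16 t + \frac{O}{5}$)
$286 y{\left(d{\left(5,4 \right)},9 \right)} + 431 = 286 \left(\left(-16\right) 3 + \frac{1}{5} \cdot 9\right) + 431 = 286 \left(-48 + \frac{9}{5}\right) + 431 = 286 \left(- \frac{231}{5}\right) + 431 = - \frac{66066}{5} + 431 = - \frac{63911}{5}$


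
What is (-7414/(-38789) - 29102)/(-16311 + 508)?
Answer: 1128830064/612982567 ≈ 1.8415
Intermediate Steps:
(-7414/(-38789) - 29102)/(-16311 + 508) = (-7414*(-1/38789) - 29102)/(-15803) = (7414/38789 - 29102)*(-1/15803) = -1128830064/38789*(-1/15803) = 1128830064/612982567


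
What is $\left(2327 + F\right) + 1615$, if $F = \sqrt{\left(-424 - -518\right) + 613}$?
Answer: $3942 + \sqrt{707} \approx 3968.6$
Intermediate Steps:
$F = \sqrt{707}$ ($F = \sqrt{\left(-424 + 518\right) + 613} = \sqrt{94 + 613} = \sqrt{707} \approx 26.589$)
$\left(2327 + F\right) + 1615 = \left(2327 + \sqrt{707}\right) + 1615 = 3942 + \sqrt{707}$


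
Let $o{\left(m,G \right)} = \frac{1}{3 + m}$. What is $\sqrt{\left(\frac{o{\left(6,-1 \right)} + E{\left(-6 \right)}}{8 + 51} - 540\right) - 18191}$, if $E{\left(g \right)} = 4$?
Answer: $\frac{2 i \sqrt{146705329}}{177} \approx 136.86 i$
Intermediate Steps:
$\sqrt{\left(\frac{o{\left(6,-1 \right)} + E{\left(-6 \right)}}{8 + 51} - 540\right) - 18191} = \sqrt{\left(\frac{\frac{1}{3 + 6} + 4}{8 + 51} - 540\right) - 18191} = \sqrt{\left(\frac{\frac{1}{9} + 4}{59} - 540\right) - 18191} = \sqrt{\left(\left(\frac{1}{9} + 4\right) \frac{1}{59} - 540\right) - 18191} = \sqrt{\left(\frac{37}{9} \cdot \frac{1}{59} - 540\right) - 18191} = \sqrt{\left(\frac{37}{531} - 540\right) - 18191} = \sqrt{- \frac{286703}{531} - 18191} = \sqrt{- \frac{9946124}{531}} = \frac{2 i \sqrt{146705329}}{177}$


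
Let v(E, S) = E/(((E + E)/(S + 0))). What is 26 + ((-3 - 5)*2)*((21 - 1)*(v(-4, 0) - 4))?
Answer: 1306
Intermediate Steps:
v(E, S) = S/2 (v(E, S) = E/(((2*E)/S)) = E/((2*E/S)) = E*(S/(2*E)) = S/2)
26 + ((-3 - 5)*2)*((21 - 1)*(v(-4, 0) - 4)) = 26 + ((-3 - 5)*2)*((21 - 1)*((1/2)*0 - 4)) = 26 + (-8*2)*(20*(0 - 4)) = 26 - 320*(-4) = 26 - 16*(-80) = 26 + 1280 = 1306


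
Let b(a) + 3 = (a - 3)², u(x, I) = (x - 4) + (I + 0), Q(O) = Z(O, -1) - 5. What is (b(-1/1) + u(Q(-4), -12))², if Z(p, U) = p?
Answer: 144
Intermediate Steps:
Q(O) = -5 + O (Q(O) = O - 5 = -5 + O)
u(x, I) = -4 + I + x (u(x, I) = (-4 + x) + I = -4 + I + x)
b(a) = -3 + (-3 + a)² (b(a) = -3 + (a - 3)² = -3 + (-3 + a)²)
(b(-1/1) + u(Q(-4), -12))² = ((-3 + (-3 - 1/1)²) + (-4 - 12 + (-5 - 4)))² = ((-3 + (-3 - 1*1)²) + (-4 - 12 - 9))² = ((-3 + (-3 - 1)²) - 25)² = ((-3 + (-4)²) - 25)² = ((-3 + 16) - 25)² = (13 - 25)² = (-12)² = 144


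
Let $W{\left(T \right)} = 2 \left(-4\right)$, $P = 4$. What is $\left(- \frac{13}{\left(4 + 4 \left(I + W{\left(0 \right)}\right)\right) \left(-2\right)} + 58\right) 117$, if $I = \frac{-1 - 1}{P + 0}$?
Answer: $\frac{135213}{20} \approx 6760.6$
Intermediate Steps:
$I = - \frac{1}{2}$ ($I = \frac{-1 - 1}{4 + 0} = - \frac{2}{4} = \left(-2\right) \frac{1}{4} = - \frac{1}{2} \approx -0.5$)
$W{\left(T \right)} = -8$
$\left(- \frac{13}{\left(4 + 4 \left(I + W{\left(0 \right)}\right)\right) \left(-2\right)} + 58\right) 117 = \left(- \frac{13}{\left(4 + 4 \left(- \frac{1}{2} - 8\right)\right) \left(-2\right)} + 58\right) 117 = \left(- \frac{13}{\left(4 + 4 \left(- \frac{17}{2}\right)\right) \left(-2\right)} + 58\right) 117 = \left(- \frac{13}{\left(4 - 34\right) \left(-2\right)} + 58\right) 117 = \left(- \frac{13}{\left(-30\right) \left(-2\right)} + 58\right) 117 = \left(- \frac{13}{60} + 58\right) 117 = \frac{3467}{60} \cdot 117 = \frac{135213}{20}$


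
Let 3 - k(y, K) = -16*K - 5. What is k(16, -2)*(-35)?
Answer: 840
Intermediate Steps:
k(y, K) = 8 + 16*K (k(y, K) = 3 - (-16*K - 5) = 3 - (-5 - 16*K) = 3 + (5 + 16*K) = 8 + 16*K)
k(16, -2)*(-35) = (8 + 16*(-2))*(-35) = (8 - 32)*(-35) = -24*(-35) = 840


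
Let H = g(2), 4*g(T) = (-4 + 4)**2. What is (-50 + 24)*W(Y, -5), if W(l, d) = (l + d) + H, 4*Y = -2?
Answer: 143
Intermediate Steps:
Y = -1/2 (Y = (1/4)*(-2) = -1/2 ≈ -0.50000)
g(T) = 0 (g(T) = (-4 + 4)**2/4 = (1/4)*0**2 = (1/4)*0 = 0)
H = 0
W(l, d) = d + l (W(l, d) = (l + d) + 0 = (d + l) + 0 = d + l)
(-50 + 24)*W(Y, -5) = (-50 + 24)*(-5 - 1/2) = -26*(-11/2) = 143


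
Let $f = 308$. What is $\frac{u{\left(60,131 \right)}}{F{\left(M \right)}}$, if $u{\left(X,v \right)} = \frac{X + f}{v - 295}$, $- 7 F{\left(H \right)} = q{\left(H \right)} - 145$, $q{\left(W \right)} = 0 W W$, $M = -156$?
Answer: $- \frac{644}{5945} \approx -0.10833$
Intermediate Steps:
$q{\left(W \right)} = 0$ ($q{\left(W \right)} = 0 W = 0$)
$F{\left(H \right)} = \frac{145}{7}$ ($F{\left(H \right)} = - \frac{0 - 145}{7} = \left(- \frac{1}{7}\right) \left(-145\right) = \frac{145}{7}$)
$u{\left(X,v \right)} = \frac{308 + X}{-295 + v}$ ($u{\left(X,v \right)} = \frac{X + 308}{v - 295} = \frac{308 + X}{-295 + v}$)
$\frac{u{\left(60,131 \right)}}{F{\left(M \right)}} = \frac{\frac{1}{-295 + 131} \left(308 + 60\right)}{\frac{145}{7}} = \frac{1}{-164} \cdot 368 \cdot \frac{7}{145} = \left(- \frac{1}{164}\right) 368 \cdot \frac{7}{145} = \left(- \frac{92}{41}\right) \frac{7}{145} = - \frac{644}{5945}$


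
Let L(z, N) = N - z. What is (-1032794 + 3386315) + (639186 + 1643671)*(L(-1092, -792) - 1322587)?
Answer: -3018589780438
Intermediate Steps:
(-1032794 + 3386315) + (639186 + 1643671)*(L(-1092, -792) - 1322587) = (-1032794 + 3386315) + (639186 + 1643671)*((-792 - 1*(-1092)) - 1322587) = 2353521 + 2282857*((-792 + 1092) - 1322587) = 2353521 + 2282857*(300 - 1322587) = 2353521 + 2282857*(-1322287) = 2353521 - 3018592133959 = -3018589780438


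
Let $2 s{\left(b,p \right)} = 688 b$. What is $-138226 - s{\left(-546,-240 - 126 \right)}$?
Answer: $49598$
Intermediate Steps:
$s{\left(b,p \right)} = 344 b$ ($s{\left(b,p \right)} = \frac{688 b}{2} = 344 b$)
$-138226 - s{\left(-546,-240 - 126 \right)} = -138226 - 344 \left(-546\right) = -138226 - -187824 = -138226 + 187824 = 49598$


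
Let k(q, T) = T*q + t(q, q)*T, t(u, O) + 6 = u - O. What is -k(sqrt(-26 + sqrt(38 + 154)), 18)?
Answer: 108 - 18*sqrt(-26 + 8*sqrt(3)) ≈ 108.0 - 62.726*I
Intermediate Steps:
t(u, O) = -6 + u - O (t(u, O) = -6 + (u - O) = -6 + u - O)
k(q, T) = -6*T + T*q (k(q, T) = T*q + (-6 + q - q)*T = T*q - 6*T = -6*T + T*q)
-k(sqrt(-26 + sqrt(38 + 154)), 18) = -18*(-6 + sqrt(-26 + sqrt(38 + 154))) = -18*(-6 + sqrt(-26 + sqrt(192))) = -18*(-6 + sqrt(-26 + 8*sqrt(3))) = -(-108 + 18*sqrt(-26 + 8*sqrt(3))) = 108 - 18*sqrt(-26 + 8*sqrt(3))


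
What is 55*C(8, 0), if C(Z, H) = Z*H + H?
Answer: 0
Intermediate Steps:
C(Z, H) = H + H*Z (C(Z, H) = H*Z + H = H + H*Z)
55*C(8, 0) = 55*(0*(1 + 8)) = 55*(0*9) = 55*0 = 0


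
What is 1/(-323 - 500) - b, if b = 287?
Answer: -236202/823 ≈ -287.00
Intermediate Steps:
1/(-323 - 500) - b = 1/(-323 - 500) - 1*287 = 1/(-823) - 287 = -1/823 - 287 = -236202/823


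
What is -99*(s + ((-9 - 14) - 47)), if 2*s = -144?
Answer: 14058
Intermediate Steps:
s = -72 (s = (1/2)*(-144) = -72)
-99*(s + ((-9 - 14) - 47)) = -99*(-72 + ((-9 - 14) - 47)) = -99*(-72 + (-23 - 47)) = -99*(-72 - 70) = -99*(-142) = 14058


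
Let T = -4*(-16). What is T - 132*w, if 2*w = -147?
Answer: 9766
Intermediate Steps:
w = -147/2 (w = (½)*(-147) = -147/2 ≈ -73.500)
T = 64
T - 132*w = 64 - 132*(-147/2) = 64 + 9702 = 9766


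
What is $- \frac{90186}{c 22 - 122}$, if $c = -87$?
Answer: $\frac{45093}{1018} \approx 44.296$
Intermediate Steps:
$- \frac{90186}{c 22 - 122} = - \frac{90186}{\left(-87\right) 22 - 122} = - \frac{90186}{-1914 - 122} = - \frac{90186}{-2036} = \left(-90186\right) \left(- \frac{1}{2036}\right) = \frac{45093}{1018}$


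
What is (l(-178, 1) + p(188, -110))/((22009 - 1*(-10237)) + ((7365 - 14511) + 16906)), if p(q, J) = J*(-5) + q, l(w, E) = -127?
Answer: 611/42006 ≈ 0.014546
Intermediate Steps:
p(q, J) = q - 5*J (p(q, J) = -5*J + q = q - 5*J)
(l(-178, 1) + p(188, -110))/((22009 - 1*(-10237)) + ((7365 - 14511) + 16906)) = (-127 + (188 - 5*(-110)))/((22009 - 1*(-10237)) + ((7365 - 14511) + 16906)) = (-127 + (188 + 550))/((22009 + 10237) + (-7146 + 16906)) = (-127 + 738)/(32246 + 9760) = 611/42006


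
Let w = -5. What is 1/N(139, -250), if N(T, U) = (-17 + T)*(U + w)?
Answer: -1/31110 ≈ -3.2144e-5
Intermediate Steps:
N(T, U) = (-17 + T)*(-5 + U) (N(T, U) = (-17 + T)*(U - 5) = (-17 + T)*(-5 + U))
1/N(139, -250) = 1/(85 - 17*(-250) - 5*139 + 139*(-250)) = 1/(85 + 4250 - 695 - 34750) = 1/(-31110) = -1/31110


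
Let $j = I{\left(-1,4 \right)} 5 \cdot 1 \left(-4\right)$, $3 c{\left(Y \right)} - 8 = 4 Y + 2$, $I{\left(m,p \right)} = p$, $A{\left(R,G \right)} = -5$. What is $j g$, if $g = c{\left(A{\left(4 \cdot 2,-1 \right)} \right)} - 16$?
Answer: $\frac{4640}{3} \approx 1546.7$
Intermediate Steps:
$c{\left(Y \right)} = \frac{10}{3} + \frac{4 Y}{3}$ ($c{\left(Y \right)} = \frac{8}{3} + \frac{4 Y + 2}{3} = \frac{8}{3} + \frac{2 + 4 Y}{3} = \frac{8}{3} + \left(\frac{2}{3} + \frac{4 Y}{3}\right) = \frac{10}{3} + \frac{4 Y}{3}$)
$g = - \frac{58}{3}$ ($g = \left(\frac{10}{3} + \frac{4}{3} \left(-5\right)\right) - 16 = \left(\frac{10}{3} - \frac{20}{3}\right) - 16 = - \frac{10}{3} - 16 = - \frac{58}{3} \approx -19.333$)
$j = -80$ ($j = 4 \cdot 5 \cdot 1 \left(-4\right) = 20 \cdot 1 \left(-4\right) = 20 \left(-4\right) = -80$)
$j g = \left(-80\right) \left(- \frac{58}{3}\right) = \frac{4640}{3}$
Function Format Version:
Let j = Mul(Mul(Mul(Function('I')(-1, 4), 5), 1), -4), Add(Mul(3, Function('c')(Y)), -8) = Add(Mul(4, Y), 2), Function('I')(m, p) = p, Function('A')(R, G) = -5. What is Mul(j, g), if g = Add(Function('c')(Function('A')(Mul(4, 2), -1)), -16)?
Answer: Rational(4640, 3) ≈ 1546.7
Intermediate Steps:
Function('c')(Y) = Add(Rational(10, 3), Mul(Rational(4, 3), Y)) (Function('c')(Y) = Add(Rational(8, 3), Mul(Rational(1, 3), Add(Mul(4, Y), 2))) = Add(Rational(8, 3), Mul(Rational(1, 3), Add(2, Mul(4, Y)))) = Add(Rational(8, 3), Add(Rational(2, 3), Mul(Rational(4, 3), Y))) = Add(Rational(10, 3), Mul(Rational(4, 3), Y)))
g = Rational(-58, 3) (g = Add(Add(Rational(10, 3), Mul(Rational(4, 3), -5)), -16) = Add(Add(Rational(10, 3), Rational(-20, 3)), -16) = Add(Rational(-10, 3), -16) = Rational(-58, 3) ≈ -19.333)
j = -80 (j = Mul(Mul(Mul(4, 5), 1), -4) = Mul(Mul(20, 1), -4) = Mul(20, -4) = -80)
Mul(j, g) = Mul(-80, Rational(-58, 3)) = Rational(4640, 3)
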